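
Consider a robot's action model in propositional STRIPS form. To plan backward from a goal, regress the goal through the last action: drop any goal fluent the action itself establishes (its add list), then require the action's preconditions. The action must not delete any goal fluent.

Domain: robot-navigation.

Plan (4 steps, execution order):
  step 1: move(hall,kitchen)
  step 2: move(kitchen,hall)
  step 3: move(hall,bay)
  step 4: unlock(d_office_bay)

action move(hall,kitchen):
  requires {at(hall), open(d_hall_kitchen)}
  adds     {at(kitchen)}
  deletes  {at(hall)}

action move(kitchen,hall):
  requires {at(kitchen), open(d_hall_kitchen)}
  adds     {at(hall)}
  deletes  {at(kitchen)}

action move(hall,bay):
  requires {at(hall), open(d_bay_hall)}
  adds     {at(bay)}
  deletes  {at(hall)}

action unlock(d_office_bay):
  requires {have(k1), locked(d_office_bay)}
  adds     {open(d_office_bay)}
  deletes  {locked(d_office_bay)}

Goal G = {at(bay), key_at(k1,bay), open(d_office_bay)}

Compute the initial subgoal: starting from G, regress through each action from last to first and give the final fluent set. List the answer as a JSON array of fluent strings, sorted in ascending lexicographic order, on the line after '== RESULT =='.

Regress step by step:
  through step 4 (unlock(d_office_bay)): drop {open(d_office_bay)}, keep {at(bay), key_at(k1,bay)}, require {have(k1), locked(d_office_bay)}
    → {at(bay), have(k1), key_at(k1,bay), locked(d_office_bay)}
  through step 3 (move(hall,bay)): drop {at(bay)}, keep {have(k1), key_at(k1,bay), locked(d_office_bay)}, require {at(hall), open(d_bay_hall)}
    → {at(hall), have(k1), key_at(k1,bay), locked(d_office_bay), open(d_bay_hall)}
  through step 2 (move(kitchen,hall)): drop {at(hall)}, keep {have(k1), key_at(k1,bay), locked(d_office_bay), open(d_bay_hall)}, require {at(kitchen), open(d_hall_kitchen)}
    → {at(kitchen), have(k1), key_at(k1,bay), locked(d_office_bay), open(d_bay_hall), open(d_hall_kitchen)}
  through step 1 (move(hall,kitchen)): drop {at(kitchen)}, keep {have(k1), key_at(k1,bay), locked(d_office_bay), open(d_bay_hall), open(d_hall_kitchen)}, require {at(hall), open(d_hall_kitchen)}
    → {at(hall), have(k1), key_at(k1,bay), locked(d_office_bay), open(d_bay_hall), open(d_hall_kitchen)}

== RESULT ==
["at(hall)", "have(k1)", "key_at(k1,bay)", "locked(d_office_bay)", "open(d_bay_hall)", "open(d_hall_kitchen)"]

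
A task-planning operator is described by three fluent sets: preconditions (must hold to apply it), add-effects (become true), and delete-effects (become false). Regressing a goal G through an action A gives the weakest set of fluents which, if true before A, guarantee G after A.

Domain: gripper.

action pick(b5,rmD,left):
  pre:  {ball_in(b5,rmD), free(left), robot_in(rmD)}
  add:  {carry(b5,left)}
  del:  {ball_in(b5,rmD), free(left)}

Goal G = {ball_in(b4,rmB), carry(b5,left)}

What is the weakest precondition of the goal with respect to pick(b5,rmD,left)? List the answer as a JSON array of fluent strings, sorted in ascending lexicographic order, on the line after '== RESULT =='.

Regress:
  G ∩ del = {}  (empty — regression defined)
  G \ add = {ball_in(b4,rmB), carry(b5,left)} \ {carry(b5,left)} = {ball_in(b4,rmB)}
  ∪ pre   = {ball_in(b4,rmB)} ∪ {ball_in(b5,rmD), free(left), robot_in(rmD)}
          = {ball_in(b4,rmB), ball_in(b5,rmD), free(left), robot_in(rmD)}

== RESULT ==
["ball_in(b4,rmB)", "ball_in(b5,rmD)", "free(left)", "robot_in(rmD)"]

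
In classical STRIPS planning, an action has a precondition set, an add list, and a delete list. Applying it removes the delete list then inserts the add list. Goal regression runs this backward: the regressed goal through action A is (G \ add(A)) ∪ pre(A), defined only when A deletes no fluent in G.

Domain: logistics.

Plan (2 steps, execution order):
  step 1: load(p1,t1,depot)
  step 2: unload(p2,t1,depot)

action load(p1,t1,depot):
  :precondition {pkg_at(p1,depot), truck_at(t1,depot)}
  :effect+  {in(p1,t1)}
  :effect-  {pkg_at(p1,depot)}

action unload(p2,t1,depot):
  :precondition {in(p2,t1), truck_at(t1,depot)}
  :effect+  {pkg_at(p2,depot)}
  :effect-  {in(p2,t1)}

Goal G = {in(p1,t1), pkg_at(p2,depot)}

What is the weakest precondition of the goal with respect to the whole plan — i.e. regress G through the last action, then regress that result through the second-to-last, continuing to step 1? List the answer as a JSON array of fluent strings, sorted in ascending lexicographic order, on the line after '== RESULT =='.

Regress step by step:
  through step 2 (unload(p2,t1,depot)): drop {pkg_at(p2,depot)}, keep {in(p1,t1)}, require {in(p2,t1), truck_at(t1,depot)}
    → {in(p1,t1), in(p2,t1), truck_at(t1,depot)}
  through step 1 (load(p1,t1,depot)): drop {in(p1,t1)}, keep {in(p2,t1), truck_at(t1,depot)}, require {pkg_at(p1,depot), truck_at(t1,depot)}
    → {in(p2,t1), pkg_at(p1,depot), truck_at(t1,depot)}

== RESULT ==
["in(p2,t1)", "pkg_at(p1,depot)", "truck_at(t1,depot)"]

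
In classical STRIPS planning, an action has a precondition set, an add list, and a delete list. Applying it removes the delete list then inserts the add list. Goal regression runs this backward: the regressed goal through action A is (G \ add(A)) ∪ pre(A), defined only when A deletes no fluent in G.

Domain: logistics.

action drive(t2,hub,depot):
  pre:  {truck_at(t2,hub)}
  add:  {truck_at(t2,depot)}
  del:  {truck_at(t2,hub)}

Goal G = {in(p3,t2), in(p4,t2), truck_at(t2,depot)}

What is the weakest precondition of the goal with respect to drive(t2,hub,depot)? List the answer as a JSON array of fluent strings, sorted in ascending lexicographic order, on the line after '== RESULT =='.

Compute (G \ add) ∪ pre:
  G ∩ del = {}  (empty — regression defined)
  G \ add = {in(p3,t2), in(p4,t2), truck_at(t2,depot)} \ {truck_at(t2,depot)} = {in(p3,t2), in(p4,t2)}
  ∪ pre   = {in(p3,t2), in(p4,t2)} ∪ {truck_at(t2,hub)}
          = {in(p3,t2), in(p4,t2), truck_at(t2,hub)}

== RESULT ==
["in(p3,t2)", "in(p4,t2)", "truck_at(t2,hub)"]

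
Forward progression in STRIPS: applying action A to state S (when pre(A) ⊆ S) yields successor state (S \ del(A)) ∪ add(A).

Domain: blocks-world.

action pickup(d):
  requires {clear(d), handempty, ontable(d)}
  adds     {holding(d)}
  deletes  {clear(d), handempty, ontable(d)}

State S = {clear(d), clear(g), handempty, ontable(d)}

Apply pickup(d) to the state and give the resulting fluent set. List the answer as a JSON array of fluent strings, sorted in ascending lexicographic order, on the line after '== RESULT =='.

Progress:
  pre ⊆ S: {clear(d), handempty, ontable(d)} ⊆ S  — applicable
  S \ del = {clear(g)}
  ∪ add   = {clear(g), holding(d)}

== RESULT ==
["clear(g)", "holding(d)"]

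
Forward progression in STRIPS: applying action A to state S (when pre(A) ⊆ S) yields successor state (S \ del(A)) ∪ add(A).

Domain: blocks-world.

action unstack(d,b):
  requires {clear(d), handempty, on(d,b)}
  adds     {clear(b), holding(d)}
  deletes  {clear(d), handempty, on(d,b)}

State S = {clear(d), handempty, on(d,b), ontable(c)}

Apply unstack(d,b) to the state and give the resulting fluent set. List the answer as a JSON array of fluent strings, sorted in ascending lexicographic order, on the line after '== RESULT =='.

Progress:
  pre ⊆ S: {clear(d), handempty, on(d,b)} ⊆ S  — applicable
  S \ del = {ontable(c)}
  ∪ add   = {clear(b), holding(d), ontable(c)}

== RESULT ==
["clear(b)", "holding(d)", "ontable(c)"]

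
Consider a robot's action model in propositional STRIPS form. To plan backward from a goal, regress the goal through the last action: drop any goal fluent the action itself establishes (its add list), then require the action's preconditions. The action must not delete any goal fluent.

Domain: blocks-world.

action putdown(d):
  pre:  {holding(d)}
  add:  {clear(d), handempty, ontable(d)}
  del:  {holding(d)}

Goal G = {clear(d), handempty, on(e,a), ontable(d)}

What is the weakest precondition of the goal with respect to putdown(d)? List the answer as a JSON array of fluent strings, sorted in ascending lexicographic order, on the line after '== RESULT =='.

Compute (G \ add) ∪ pre:
  G ∩ del = {}  (empty — regression defined)
  G \ add = {clear(d), handempty, on(e,a), ontable(d)} \ {clear(d), handempty, ontable(d)} = {on(e,a)}
  ∪ pre   = {on(e,a)} ∪ {holding(d)}
          = {holding(d), on(e,a)}

== RESULT ==
["holding(d)", "on(e,a)"]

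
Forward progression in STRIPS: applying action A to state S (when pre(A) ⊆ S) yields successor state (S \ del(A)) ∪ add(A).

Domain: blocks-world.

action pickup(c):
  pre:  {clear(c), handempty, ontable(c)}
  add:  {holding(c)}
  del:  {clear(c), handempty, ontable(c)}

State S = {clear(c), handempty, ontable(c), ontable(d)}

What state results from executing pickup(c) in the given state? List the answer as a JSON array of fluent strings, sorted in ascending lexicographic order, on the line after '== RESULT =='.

Progress:
  pre ⊆ S: {clear(c), handempty, ontable(c)} ⊆ S  — applicable
  S \ del = {ontable(d)}
  ∪ add   = {holding(c), ontable(d)}

== RESULT ==
["holding(c)", "ontable(d)"]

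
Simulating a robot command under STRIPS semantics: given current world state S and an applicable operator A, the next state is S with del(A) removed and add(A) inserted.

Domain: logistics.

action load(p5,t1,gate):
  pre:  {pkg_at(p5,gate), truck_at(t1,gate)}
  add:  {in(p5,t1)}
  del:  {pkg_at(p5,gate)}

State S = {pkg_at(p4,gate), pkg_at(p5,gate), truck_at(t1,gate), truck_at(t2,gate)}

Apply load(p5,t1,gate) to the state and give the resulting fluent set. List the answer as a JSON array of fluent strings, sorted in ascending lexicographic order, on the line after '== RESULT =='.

Compute (S \ del) ∪ add:
  pre ⊆ S: {pkg_at(p5,gate), truck_at(t1,gate)} ⊆ S  — applicable
  S \ del = {pkg_at(p4,gate), truck_at(t1,gate), truck_at(t2,gate)}
  ∪ add   = {in(p5,t1), pkg_at(p4,gate), truck_at(t1,gate), truck_at(t2,gate)}

== RESULT ==
["in(p5,t1)", "pkg_at(p4,gate)", "truck_at(t1,gate)", "truck_at(t2,gate)"]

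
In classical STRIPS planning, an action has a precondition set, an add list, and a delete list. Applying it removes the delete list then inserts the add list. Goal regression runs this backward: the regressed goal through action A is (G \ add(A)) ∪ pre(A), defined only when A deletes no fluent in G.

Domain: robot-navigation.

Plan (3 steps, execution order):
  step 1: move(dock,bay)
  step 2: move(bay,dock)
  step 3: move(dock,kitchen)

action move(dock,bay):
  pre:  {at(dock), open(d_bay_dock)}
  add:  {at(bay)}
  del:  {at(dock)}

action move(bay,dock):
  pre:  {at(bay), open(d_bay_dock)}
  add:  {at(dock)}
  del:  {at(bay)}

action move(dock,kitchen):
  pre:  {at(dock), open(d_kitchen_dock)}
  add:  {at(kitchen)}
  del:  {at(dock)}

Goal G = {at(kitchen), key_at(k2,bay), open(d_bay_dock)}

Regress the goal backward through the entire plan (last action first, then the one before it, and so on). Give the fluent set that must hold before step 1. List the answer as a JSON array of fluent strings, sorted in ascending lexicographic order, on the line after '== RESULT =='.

Regress step by step:
  through step 3 (move(dock,kitchen)): drop {at(kitchen)}, keep {key_at(k2,bay), open(d_bay_dock)}, require {at(dock), open(d_kitchen_dock)}
    → {at(dock), key_at(k2,bay), open(d_bay_dock), open(d_kitchen_dock)}
  through step 2 (move(bay,dock)): drop {at(dock)}, keep {key_at(k2,bay), open(d_bay_dock), open(d_kitchen_dock)}, require {at(bay), open(d_bay_dock)}
    → {at(bay), key_at(k2,bay), open(d_bay_dock), open(d_kitchen_dock)}
  through step 1 (move(dock,bay)): drop {at(bay)}, keep {key_at(k2,bay), open(d_bay_dock), open(d_kitchen_dock)}, require {at(dock), open(d_bay_dock)}
    → {at(dock), key_at(k2,bay), open(d_bay_dock), open(d_kitchen_dock)}

== RESULT ==
["at(dock)", "key_at(k2,bay)", "open(d_bay_dock)", "open(d_kitchen_dock)"]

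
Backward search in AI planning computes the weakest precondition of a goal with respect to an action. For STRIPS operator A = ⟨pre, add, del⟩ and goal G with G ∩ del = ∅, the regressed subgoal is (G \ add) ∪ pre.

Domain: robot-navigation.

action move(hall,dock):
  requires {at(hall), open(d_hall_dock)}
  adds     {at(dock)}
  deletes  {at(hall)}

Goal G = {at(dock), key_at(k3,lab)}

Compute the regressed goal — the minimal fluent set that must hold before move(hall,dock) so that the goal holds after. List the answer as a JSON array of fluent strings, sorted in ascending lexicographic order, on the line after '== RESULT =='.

Regress:
  G ∩ del = {}  (empty — regression defined)
  G \ add = {at(dock), key_at(k3,lab)} \ {at(dock)} = {key_at(k3,lab)}
  ∪ pre   = {key_at(k3,lab)} ∪ {at(hall), open(d_hall_dock)}
          = {at(hall), key_at(k3,lab), open(d_hall_dock)}

== RESULT ==
["at(hall)", "key_at(k3,lab)", "open(d_hall_dock)"]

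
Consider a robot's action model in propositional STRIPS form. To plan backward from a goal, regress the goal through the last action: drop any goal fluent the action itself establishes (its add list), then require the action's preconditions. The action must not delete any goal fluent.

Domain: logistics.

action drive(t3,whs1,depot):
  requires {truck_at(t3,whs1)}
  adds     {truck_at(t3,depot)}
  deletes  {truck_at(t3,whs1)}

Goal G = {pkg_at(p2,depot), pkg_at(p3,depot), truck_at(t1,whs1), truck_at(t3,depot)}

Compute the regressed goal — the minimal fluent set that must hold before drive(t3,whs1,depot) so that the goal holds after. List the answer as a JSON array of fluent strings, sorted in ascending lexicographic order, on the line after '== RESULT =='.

Compute (G \ add) ∪ pre:
  G ∩ del = {}  (empty — regression defined)
  G \ add = {pkg_at(p2,depot), pkg_at(p3,depot), truck_at(t1,whs1), truck_at(t3,depot)} \ {truck_at(t3,depot)} = {pkg_at(p2,depot), pkg_at(p3,depot), truck_at(t1,whs1)}
  ∪ pre   = {pkg_at(p2,depot), pkg_at(p3,depot), truck_at(t1,whs1)} ∪ {truck_at(t3,whs1)}
          = {pkg_at(p2,depot), pkg_at(p3,depot), truck_at(t1,whs1), truck_at(t3,whs1)}

== RESULT ==
["pkg_at(p2,depot)", "pkg_at(p3,depot)", "truck_at(t1,whs1)", "truck_at(t3,whs1)"]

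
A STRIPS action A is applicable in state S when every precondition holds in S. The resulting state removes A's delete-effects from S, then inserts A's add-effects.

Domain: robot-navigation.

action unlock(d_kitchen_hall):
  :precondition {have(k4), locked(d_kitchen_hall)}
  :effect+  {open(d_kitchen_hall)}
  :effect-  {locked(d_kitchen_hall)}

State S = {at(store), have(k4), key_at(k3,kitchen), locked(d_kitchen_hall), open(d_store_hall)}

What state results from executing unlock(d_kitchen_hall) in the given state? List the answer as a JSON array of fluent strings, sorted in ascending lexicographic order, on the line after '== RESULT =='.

Progress:
  pre ⊆ S: {have(k4), locked(d_kitchen_hall)} ⊆ S  — applicable
  S \ del = {at(store), have(k4), key_at(k3,kitchen), open(d_store_hall)}
  ∪ add   = {at(store), have(k4), key_at(k3,kitchen), open(d_kitchen_hall), open(d_store_hall)}

== RESULT ==
["at(store)", "have(k4)", "key_at(k3,kitchen)", "open(d_kitchen_hall)", "open(d_store_hall)"]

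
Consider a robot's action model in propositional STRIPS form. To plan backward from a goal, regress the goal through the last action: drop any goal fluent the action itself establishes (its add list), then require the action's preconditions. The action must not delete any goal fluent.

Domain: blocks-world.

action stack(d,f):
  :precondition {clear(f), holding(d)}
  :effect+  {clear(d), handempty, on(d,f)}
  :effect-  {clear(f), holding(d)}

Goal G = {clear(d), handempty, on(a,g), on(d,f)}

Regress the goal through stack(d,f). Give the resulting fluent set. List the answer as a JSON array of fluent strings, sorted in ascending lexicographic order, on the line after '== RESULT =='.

Regress:
  G ∩ del = {}  (empty — regression defined)
  G \ add = {clear(d), handempty, on(a,g), on(d,f)} \ {clear(d), handempty, on(d,f)} = {on(a,g)}
  ∪ pre   = {on(a,g)} ∪ {clear(f), holding(d)}
          = {clear(f), holding(d), on(a,g)}

== RESULT ==
["clear(f)", "holding(d)", "on(a,g)"]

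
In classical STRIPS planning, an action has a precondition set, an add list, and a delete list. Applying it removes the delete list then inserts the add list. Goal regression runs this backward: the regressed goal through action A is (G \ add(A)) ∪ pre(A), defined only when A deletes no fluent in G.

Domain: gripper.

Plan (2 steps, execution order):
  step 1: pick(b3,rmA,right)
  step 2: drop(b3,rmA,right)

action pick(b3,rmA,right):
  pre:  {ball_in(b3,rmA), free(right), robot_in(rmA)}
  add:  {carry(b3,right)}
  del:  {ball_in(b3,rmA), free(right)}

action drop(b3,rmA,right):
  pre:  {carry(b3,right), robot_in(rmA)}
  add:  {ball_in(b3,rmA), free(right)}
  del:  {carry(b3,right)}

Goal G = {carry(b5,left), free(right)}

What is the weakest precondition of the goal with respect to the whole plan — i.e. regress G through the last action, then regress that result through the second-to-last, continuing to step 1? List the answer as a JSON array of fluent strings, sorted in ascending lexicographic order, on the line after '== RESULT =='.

Regress step by step:
  through step 2 (drop(b3,rmA,right)): drop {free(right)}, keep {carry(b5,left)}, require {carry(b3,right), robot_in(rmA)}
    → {carry(b3,right), carry(b5,left), robot_in(rmA)}
  through step 1 (pick(b3,rmA,right)): drop {carry(b3,right)}, keep {carry(b5,left), robot_in(rmA)}, require {ball_in(b3,rmA), free(right), robot_in(rmA)}
    → {ball_in(b3,rmA), carry(b5,left), free(right), robot_in(rmA)}

== RESULT ==
["ball_in(b3,rmA)", "carry(b5,left)", "free(right)", "robot_in(rmA)"]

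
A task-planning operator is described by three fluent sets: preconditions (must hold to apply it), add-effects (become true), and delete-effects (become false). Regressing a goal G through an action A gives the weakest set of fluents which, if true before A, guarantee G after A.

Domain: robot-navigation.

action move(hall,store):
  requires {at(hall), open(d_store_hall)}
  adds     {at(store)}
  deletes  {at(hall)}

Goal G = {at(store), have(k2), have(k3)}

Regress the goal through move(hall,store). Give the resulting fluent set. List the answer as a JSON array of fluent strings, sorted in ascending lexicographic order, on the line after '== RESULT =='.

Regress:
  G ∩ del = {}  (empty — regression defined)
  G \ add = {at(store), have(k2), have(k3)} \ {at(store)} = {have(k2), have(k3)}
  ∪ pre   = {have(k2), have(k3)} ∪ {at(hall), open(d_store_hall)}
          = {at(hall), have(k2), have(k3), open(d_store_hall)}

== RESULT ==
["at(hall)", "have(k2)", "have(k3)", "open(d_store_hall)"]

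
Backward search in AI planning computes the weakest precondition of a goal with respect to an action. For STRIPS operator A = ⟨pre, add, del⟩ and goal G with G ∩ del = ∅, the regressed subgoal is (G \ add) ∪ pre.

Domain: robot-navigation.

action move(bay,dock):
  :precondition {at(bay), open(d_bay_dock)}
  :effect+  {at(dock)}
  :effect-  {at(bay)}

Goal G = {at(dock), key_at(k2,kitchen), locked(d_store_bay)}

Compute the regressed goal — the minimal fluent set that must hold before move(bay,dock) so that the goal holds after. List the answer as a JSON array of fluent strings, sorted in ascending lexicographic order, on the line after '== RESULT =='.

Regress:
  G ∩ del = {}  (empty — regression defined)
  G \ add = {at(dock), key_at(k2,kitchen), locked(d_store_bay)} \ {at(dock)} = {key_at(k2,kitchen), locked(d_store_bay)}
  ∪ pre   = {key_at(k2,kitchen), locked(d_store_bay)} ∪ {at(bay), open(d_bay_dock)}
          = {at(bay), key_at(k2,kitchen), locked(d_store_bay), open(d_bay_dock)}

== RESULT ==
["at(bay)", "key_at(k2,kitchen)", "locked(d_store_bay)", "open(d_bay_dock)"]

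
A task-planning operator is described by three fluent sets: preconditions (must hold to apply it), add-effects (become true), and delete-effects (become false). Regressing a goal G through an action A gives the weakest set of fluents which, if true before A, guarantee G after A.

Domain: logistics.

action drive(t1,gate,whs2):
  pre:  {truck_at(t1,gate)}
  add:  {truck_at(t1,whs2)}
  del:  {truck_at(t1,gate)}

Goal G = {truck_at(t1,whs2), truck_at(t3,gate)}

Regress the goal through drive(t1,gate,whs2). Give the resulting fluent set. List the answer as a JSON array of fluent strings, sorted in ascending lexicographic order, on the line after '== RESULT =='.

Compute (G \ add) ∪ pre:
  G ∩ del = {}  (empty — regression defined)
  G \ add = {truck_at(t1,whs2), truck_at(t3,gate)} \ {truck_at(t1,whs2)} = {truck_at(t3,gate)}
  ∪ pre   = {truck_at(t3,gate)} ∪ {truck_at(t1,gate)}
          = {truck_at(t1,gate), truck_at(t3,gate)}

== RESULT ==
["truck_at(t1,gate)", "truck_at(t3,gate)"]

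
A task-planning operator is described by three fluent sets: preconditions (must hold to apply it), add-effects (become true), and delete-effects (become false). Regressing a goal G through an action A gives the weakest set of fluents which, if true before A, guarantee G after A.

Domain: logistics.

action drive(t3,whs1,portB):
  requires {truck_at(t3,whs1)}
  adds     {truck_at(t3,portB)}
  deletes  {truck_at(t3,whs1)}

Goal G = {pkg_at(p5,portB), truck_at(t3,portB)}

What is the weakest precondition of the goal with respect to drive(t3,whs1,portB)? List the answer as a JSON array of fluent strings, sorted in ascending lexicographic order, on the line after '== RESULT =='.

Compute (G \ add) ∪ pre:
  G ∩ del = {}  (empty — regression defined)
  G \ add = {pkg_at(p5,portB), truck_at(t3,portB)} \ {truck_at(t3,portB)} = {pkg_at(p5,portB)}
  ∪ pre   = {pkg_at(p5,portB)} ∪ {truck_at(t3,whs1)}
          = {pkg_at(p5,portB), truck_at(t3,whs1)}

== RESULT ==
["pkg_at(p5,portB)", "truck_at(t3,whs1)"]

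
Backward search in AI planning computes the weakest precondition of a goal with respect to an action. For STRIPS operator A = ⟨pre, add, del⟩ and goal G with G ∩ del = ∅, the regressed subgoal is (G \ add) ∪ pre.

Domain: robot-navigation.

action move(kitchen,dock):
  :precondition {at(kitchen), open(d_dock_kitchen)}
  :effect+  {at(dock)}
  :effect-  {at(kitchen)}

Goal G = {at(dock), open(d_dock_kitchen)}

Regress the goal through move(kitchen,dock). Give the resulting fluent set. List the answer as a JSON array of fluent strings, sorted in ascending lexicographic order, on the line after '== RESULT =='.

Regress:
  G ∩ del = {}  (empty — regression defined)
  G \ add = {at(dock), open(d_dock_kitchen)} \ {at(dock)} = {open(d_dock_kitchen)}
  ∪ pre   = {open(d_dock_kitchen)} ∪ {at(kitchen), open(d_dock_kitchen)}
          = {at(kitchen), open(d_dock_kitchen)}

== RESULT ==
["at(kitchen)", "open(d_dock_kitchen)"]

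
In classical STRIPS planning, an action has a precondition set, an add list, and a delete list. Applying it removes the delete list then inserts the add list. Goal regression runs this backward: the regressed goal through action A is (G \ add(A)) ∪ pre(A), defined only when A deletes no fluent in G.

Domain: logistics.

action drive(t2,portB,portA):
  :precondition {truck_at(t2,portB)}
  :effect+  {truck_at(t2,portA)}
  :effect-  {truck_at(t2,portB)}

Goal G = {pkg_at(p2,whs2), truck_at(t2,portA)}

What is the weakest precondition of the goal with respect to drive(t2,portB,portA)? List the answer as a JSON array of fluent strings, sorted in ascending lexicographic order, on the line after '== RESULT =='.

Regress:
  G ∩ del = {}  (empty — regression defined)
  G \ add = {pkg_at(p2,whs2), truck_at(t2,portA)} \ {truck_at(t2,portA)} = {pkg_at(p2,whs2)}
  ∪ pre   = {pkg_at(p2,whs2)} ∪ {truck_at(t2,portB)}
          = {pkg_at(p2,whs2), truck_at(t2,portB)}

== RESULT ==
["pkg_at(p2,whs2)", "truck_at(t2,portB)"]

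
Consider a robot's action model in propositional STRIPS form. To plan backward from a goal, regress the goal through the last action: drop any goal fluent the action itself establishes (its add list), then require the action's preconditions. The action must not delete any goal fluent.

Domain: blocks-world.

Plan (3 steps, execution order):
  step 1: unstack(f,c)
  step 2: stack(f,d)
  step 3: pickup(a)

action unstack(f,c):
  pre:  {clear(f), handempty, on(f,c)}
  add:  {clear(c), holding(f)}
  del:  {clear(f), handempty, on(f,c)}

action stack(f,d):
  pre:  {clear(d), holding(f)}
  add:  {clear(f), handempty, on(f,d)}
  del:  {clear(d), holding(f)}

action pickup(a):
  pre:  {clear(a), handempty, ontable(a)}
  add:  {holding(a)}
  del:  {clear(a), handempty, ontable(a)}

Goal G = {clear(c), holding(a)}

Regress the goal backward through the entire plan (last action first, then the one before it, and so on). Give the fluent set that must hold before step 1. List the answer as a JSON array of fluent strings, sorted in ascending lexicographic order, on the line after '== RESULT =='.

Regress step by step:
  through step 3 (pickup(a)): drop {holding(a)}, keep {clear(c)}, require {clear(a), handempty, ontable(a)}
    → {clear(a), clear(c), handempty, ontable(a)}
  through step 2 (stack(f,d)): drop {handempty}, keep {clear(a), clear(c), ontable(a)}, require {clear(d), holding(f)}
    → {clear(a), clear(c), clear(d), holding(f), ontable(a)}
  through step 1 (unstack(f,c)): drop {clear(c), holding(f)}, keep {clear(a), clear(d), ontable(a)}, require {clear(f), handempty, on(f,c)}
    → {clear(a), clear(d), clear(f), handempty, on(f,c), ontable(a)}

== RESULT ==
["clear(a)", "clear(d)", "clear(f)", "handempty", "on(f,c)", "ontable(a)"]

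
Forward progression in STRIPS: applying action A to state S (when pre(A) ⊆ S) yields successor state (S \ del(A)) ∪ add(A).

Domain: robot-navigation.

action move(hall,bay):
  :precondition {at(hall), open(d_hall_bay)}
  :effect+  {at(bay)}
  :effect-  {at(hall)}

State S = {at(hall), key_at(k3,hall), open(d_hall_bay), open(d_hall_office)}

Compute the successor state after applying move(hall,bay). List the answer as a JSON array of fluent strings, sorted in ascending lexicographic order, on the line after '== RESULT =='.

Progress:
  pre ⊆ S: {at(hall), open(d_hall_bay)} ⊆ S  — applicable
  S \ del = {key_at(k3,hall), open(d_hall_bay), open(d_hall_office)}
  ∪ add   = {at(bay), key_at(k3,hall), open(d_hall_bay), open(d_hall_office)}

== RESULT ==
["at(bay)", "key_at(k3,hall)", "open(d_hall_bay)", "open(d_hall_office)"]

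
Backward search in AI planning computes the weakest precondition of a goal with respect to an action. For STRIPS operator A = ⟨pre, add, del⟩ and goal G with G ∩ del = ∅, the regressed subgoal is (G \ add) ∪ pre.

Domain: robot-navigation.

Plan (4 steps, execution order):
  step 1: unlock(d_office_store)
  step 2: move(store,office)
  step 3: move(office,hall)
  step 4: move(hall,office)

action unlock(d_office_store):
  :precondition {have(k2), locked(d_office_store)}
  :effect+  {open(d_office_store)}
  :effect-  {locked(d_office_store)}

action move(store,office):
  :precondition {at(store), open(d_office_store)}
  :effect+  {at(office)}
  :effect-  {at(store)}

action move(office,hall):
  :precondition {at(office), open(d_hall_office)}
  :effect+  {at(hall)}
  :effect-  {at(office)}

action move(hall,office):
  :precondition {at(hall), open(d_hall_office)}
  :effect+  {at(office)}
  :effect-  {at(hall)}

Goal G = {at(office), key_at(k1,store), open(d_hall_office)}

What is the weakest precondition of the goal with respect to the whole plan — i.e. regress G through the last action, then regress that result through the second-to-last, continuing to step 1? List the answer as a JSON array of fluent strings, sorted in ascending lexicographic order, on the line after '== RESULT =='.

Work backward from the goal:
  through step 4 (move(hall,office)): drop {at(office)}, keep {key_at(k1,store), open(d_hall_office)}, require {at(hall), open(d_hall_office)}
    → {at(hall), key_at(k1,store), open(d_hall_office)}
  through step 3 (move(office,hall)): drop {at(hall)}, keep {key_at(k1,store), open(d_hall_office)}, require {at(office), open(d_hall_office)}
    → {at(office), key_at(k1,store), open(d_hall_office)}
  through step 2 (move(store,office)): drop {at(office)}, keep {key_at(k1,store), open(d_hall_office)}, require {at(store), open(d_office_store)}
    → {at(store), key_at(k1,store), open(d_hall_office), open(d_office_store)}
  through step 1 (unlock(d_office_store)): drop {open(d_office_store)}, keep {at(store), key_at(k1,store), open(d_hall_office)}, require {have(k2), locked(d_office_store)}
    → {at(store), have(k2), key_at(k1,store), locked(d_office_store), open(d_hall_office)}

== RESULT ==
["at(store)", "have(k2)", "key_at(k1,store)", "locked(d_office_store)", "open(d_hall_office)"]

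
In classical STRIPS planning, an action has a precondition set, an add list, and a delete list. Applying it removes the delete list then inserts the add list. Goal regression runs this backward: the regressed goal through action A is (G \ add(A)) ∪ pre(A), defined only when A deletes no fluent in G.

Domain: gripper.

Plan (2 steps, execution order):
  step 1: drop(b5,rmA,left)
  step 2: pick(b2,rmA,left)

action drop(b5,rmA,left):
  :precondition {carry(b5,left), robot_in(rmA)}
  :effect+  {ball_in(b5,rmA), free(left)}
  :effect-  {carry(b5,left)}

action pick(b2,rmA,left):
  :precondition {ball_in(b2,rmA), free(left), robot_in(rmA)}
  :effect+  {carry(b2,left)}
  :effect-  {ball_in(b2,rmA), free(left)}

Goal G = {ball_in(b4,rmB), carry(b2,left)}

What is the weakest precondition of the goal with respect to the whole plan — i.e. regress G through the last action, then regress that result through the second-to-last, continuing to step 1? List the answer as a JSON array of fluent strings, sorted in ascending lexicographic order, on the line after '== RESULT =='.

Regress step by step:
  through step 2 (pick(b2,rmA,left)): drop {carry(b2,left)}, keep {ball_in(b4,rmB)}, require {ball_in(b2,rmA), free(left), robot_in(rmA)}
    → {ball_in(b2,rmA), ball_in(b4,rmB), free(left), robot_in(rmA)}
  through step 1 (drop(b5,rmA,left)): drop {free(left)}, keep {ball_in(b2,rmA), ball_in(b4,rmB), robot_in(rmA)}, require {carry(b5,left), robot_in(rmA)}
    → {ball_in(b2,rmA), ball_in(b4,rmB), carry(b5,left), robot_in(rmA)}

== RESULT ==
["ball_in(b2,rmA)", "ball_in(b4,rmB)", "carry(b5,left)", "robot_in(rmA)"]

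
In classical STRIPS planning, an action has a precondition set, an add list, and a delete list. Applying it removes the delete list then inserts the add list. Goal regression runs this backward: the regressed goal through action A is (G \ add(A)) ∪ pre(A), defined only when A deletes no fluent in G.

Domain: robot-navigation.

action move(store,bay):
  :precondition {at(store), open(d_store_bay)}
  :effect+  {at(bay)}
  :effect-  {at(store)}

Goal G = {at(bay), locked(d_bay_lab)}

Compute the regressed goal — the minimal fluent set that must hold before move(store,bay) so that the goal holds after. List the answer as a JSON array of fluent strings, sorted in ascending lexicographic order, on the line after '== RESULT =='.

Compute (G \ add) ∪ pre:
  G ∩ del = {}  (empty — regression defined)
  G \ add = {at(bay), locked(d_bay_lab)} \ {at(bay)} = {locked(d_bay_lab)}
  ∪ pre   = {locked(d_bay_lab)} ∪ {at(store), open(d_store_bay)}
          = {at(store), locked(d_bay_lab), open(d_store_bay)}

== RESULT ==
["at(store)", "locked(d_bay_lab)", "open(d_store_bay)"]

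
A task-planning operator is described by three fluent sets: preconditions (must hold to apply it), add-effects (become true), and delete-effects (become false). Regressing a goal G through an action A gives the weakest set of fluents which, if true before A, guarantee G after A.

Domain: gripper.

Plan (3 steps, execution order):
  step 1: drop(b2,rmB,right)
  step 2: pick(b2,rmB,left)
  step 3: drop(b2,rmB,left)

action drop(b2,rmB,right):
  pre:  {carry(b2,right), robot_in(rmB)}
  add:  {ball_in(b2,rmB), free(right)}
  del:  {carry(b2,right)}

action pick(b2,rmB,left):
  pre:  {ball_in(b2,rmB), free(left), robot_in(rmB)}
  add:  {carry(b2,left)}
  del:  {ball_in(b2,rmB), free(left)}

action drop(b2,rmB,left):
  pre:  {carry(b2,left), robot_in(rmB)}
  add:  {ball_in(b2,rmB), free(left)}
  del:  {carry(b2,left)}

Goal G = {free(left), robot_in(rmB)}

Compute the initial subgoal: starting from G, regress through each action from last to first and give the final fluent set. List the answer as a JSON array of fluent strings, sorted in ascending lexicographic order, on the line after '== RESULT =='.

Work backward from the goal:
  through step 3 (drop(b2,rmB,left)): drop {free(left)}, keep {robot_in(rmB)}, require {carry(b2,left), robot_in(rmB)}
    → {carry(b2,left), robot_in(rmB)}
  through step 2 (pick(b2,rmB,left)): drop {carry(b2,left)}, keep {robot_in(rmB)}, require {ball_in(b2,rmB), free(left), robot_in(rmB)}
    → {ball_in(b2,rmB), free(left), robot_in(rmB)}
  through step 1 (drop(b2,rmB,right)): drop {ball_in(b2,rmB)}, keep {free(left), robot_in(rmB)}, require {carry(b2,right), robot_in(rmB)}
    → {carry(b2,right), free(left), robot_in(rmB)}

== RESULT ==
["carry(b2,right)", "free(left)", "robot_in(rmB)"]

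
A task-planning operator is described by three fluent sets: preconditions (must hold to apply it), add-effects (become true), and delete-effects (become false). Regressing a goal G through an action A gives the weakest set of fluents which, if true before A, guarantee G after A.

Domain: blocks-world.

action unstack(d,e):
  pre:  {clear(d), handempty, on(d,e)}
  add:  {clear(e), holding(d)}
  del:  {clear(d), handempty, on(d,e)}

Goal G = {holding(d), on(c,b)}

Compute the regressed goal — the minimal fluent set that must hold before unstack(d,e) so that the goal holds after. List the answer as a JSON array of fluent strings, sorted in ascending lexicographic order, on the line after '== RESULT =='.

Regress:
  G ∩ del = {}  (empty — regression defined)
  G \ add = {holding(d), on(c,b)} \ {clear(e), holding(d)} = {on(c,b)}
  ∪ pre   = {on(c,b)} ∪ {clear(d), handempty, on(d,e)}
          = {clear(d), handempty, on(c,b), on(d,e)}

== RESULT ==
["clear(d)", "handempty", "on(c,b)", "on(d,e)"]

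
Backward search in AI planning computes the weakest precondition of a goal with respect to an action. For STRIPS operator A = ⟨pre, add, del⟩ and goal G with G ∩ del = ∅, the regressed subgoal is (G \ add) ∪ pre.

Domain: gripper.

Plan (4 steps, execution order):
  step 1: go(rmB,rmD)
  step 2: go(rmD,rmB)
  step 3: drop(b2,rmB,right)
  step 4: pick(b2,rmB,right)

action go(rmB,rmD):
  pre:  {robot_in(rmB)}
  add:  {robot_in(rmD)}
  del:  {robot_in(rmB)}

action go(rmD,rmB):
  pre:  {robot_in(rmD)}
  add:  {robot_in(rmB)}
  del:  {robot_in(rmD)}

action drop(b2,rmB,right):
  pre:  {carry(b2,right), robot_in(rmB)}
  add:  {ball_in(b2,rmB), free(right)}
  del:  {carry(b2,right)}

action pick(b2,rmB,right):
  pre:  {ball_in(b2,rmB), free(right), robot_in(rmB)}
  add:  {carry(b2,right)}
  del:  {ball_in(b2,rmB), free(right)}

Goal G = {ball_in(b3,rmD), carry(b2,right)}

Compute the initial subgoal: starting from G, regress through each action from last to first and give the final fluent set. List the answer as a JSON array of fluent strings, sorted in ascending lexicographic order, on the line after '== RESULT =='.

Work backward from the goal:
  through step 4 (pick(b2,rmB,right)): drop {carry(b2,right)}, keep {ball_in(b3,rmD)}, require {ball_in(b2,rmB), free(right), robot_in(rmB)}
    → {ball_in(b2,rmB), ball_in(b3,rmD), free(right), robot_in(rmB)}
  through step 3 (drop(b2,rmB,right)): drop {ball_in(b2,rmB), free(right)}, keep {ball_in(b3,rmD), robot_in(rmB)}, require {carry(b2,right), robot_in(rmB)}
    → {ball_in(b3,rmD), carry(b2,right), robot_in(rmB)}
  through step 2 (go(rmD,rmB)): drop {robot_in(rmB)}, keep {ball_in(b3,rmD), carry(b2,right)}, require {robot_in(rmD)}
    → {ball_in(b3,rmD), carry(b2,right), robot_in(rmD)}
  through step 1 (go(rmB,rmD)): drop {robot_in(rmD)}, keep {ball_in(b3,rmD), carry(b2,right)}, require {robot_in(rmB)}
    → {ball_in(b3,rmD), carry(b2,right), robot_in(rmB)}

== RESULT ==
["ball_in(b3,rmD)", "carry(b2,right)", "robot_in(rmB)"]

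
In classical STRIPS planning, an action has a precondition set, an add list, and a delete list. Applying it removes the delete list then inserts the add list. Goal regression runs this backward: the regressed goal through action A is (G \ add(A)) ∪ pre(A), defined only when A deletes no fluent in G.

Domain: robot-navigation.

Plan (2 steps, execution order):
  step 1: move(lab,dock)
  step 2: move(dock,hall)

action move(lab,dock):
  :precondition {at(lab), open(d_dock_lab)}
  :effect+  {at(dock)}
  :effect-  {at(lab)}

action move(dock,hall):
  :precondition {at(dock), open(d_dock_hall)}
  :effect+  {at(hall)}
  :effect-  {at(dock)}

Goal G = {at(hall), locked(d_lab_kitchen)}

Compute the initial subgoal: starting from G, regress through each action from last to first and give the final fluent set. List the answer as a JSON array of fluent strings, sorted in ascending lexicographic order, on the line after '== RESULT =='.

Work backward from the goal:
  through step 2 (move(dock,hall)): drop {at(hall)}, keep {locked(d_lab_kitchen)}, require {at(dock), open(d_dock_hall)}
    → {at(dock), locked(d_lab_kitchen), open(d_dock_hall)}
  through step 1 (move(lab,dock)): drop {at(dock)}, keep {locked(d_lab_kitchen), open(d_dock_hall)}, require {at(lab), open(d_dock_lab)}
    → {at(lab), locked(d_lab_kitchen), open(d_dock_hall), open(d_dock_lab)}

== RESULT ==
["at(lab)", "locked(d_lab_kitchen)", "open(d_dock_hall)", "open(d_dock_lab)"]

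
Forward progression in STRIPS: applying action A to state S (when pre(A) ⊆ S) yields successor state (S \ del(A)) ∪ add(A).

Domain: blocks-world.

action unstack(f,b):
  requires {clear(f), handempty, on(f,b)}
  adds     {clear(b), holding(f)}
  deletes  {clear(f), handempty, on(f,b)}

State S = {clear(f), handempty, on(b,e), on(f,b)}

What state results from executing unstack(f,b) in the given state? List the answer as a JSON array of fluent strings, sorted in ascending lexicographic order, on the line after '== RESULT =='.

Progress:
  pre ⊆ S: {clear(f), handempty, on(f,b)} ⊆ S  — applicable
  S \ del = {on(b,e)}
  ∪ add   = {clear(b), holding(f), on(b,e)}

== RESULT ==
["clear(b)", "holding(f)", "on(b,e)"]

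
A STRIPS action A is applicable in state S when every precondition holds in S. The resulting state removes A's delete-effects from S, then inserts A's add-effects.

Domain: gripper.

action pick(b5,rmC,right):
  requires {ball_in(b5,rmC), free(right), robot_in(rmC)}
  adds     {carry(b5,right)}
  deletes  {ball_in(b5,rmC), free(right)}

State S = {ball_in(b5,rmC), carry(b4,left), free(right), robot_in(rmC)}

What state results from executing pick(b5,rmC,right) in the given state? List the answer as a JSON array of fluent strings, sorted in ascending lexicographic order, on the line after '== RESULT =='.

Compute (S \ del) ∪ add:
  pre ⊆ S: {ball_in(b5,rmC), free(right), robot_in(rmC)} ⊆ S  — applicable
  S \ del = {carry(b4,left), robot_in(rmC)}
  ∪ add   = {carry(b4,left), carry(b5,right), robot_in(rmC)}

== RESULT ==
["carry(b4,left)", "carry(b5,right)", "robot_in(rmC)"]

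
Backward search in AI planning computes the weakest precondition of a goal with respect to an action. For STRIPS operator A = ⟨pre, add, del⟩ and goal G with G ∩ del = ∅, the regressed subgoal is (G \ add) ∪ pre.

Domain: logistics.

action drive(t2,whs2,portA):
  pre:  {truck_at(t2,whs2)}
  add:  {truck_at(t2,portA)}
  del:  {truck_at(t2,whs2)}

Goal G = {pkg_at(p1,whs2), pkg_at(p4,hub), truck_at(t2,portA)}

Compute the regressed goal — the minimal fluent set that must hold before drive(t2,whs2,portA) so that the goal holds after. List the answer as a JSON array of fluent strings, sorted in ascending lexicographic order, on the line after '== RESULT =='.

Regress:
  G ∩ del = {}  (empty — regression defined)
  G \ add = {pkg_at(p1,whs2), pkg_at(p4,hub), truck_at(t2,portA)} \ {truck_at(t2,portA)} = {pkg_at(p1,whs2), pkg_at(p4,hub)}
  ∪ pre   = {pkg_at(p1,whs2), pkg_at(p4,hub)} ∪ {truck_at(t2,whs2)}
          = {pkg_at(p1,whs2), pkg_at(p4,hub), truck_at(t2,whs2)}

== RESULT ==
["pkg_at(p1,whs2)", "pkg_at(p4,hub)", "truck_at(t2,whs2)"]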